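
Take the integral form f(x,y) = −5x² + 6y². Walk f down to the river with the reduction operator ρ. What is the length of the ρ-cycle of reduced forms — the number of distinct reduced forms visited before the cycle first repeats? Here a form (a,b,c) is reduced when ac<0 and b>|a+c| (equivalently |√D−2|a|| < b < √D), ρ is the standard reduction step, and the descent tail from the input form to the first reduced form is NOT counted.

D = 120, ⌊√D⌋ = 10
descent: ρ → (6,0,-5)
descent: ρ → (-5,10,1)  [lands on river]
river: ρ → (1,10,-5)
ρ-cycle length = 2 (tail of 2 descent steps not counted)

2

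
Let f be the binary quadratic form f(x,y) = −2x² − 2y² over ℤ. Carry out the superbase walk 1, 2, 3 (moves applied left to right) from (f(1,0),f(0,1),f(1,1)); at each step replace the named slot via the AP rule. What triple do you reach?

start (-2,-2,-4) = (f(1,0),f(0,1),f(1,1))
replace slot 1: 2·((-2)+(-4)) − (-2) = -10 → (-10,-2,-4)
replace slot 2: 2·((-10)+(-4)) − (-2) = -26 → (-10,-26,-4)
replace slot 3: 2·((-10)+(-26)) − (-4) = -68 → (-10,-26,-68)

-10,-26,-68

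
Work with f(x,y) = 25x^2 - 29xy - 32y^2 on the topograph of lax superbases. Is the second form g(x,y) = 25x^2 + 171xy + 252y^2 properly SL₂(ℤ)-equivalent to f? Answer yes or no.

D₁ = 4041, D₂ = 4041
river cycle of f (length 68): (-32, 29, 25), (25, 21, -36), (-36, 51, 10), (10, 49, -41), (-41, 33, 18), (18, 39, -35), (-35, 31, 22), (22, 57, -9), (-9, 51, 40), (40, 29, -20), … (58 more)
river cycle of g (length 68): (25, 21, -36), (-36, 51, 10), (10, 49, -41), (-41, 33, 18), (18, 39, -35), (-35, 31, 22), (22, 57, -9), (-9, 51, 40), (40, 29, -20), (-20, 51, 18), … (58 more)
cycles coincide ⇒ equivalent

yes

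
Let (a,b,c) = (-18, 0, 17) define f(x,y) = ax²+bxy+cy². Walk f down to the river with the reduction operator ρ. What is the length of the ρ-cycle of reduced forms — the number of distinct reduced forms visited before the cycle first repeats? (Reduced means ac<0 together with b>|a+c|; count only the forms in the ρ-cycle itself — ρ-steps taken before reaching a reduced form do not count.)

D = 1224, ⌊√D⌋ = 34
descent: ρ → (17,34,-1)  [lands on river]
river: ρ → (-1,34,17)
ρ-cycle length = 2 (tail of 1 descent step not counted)

2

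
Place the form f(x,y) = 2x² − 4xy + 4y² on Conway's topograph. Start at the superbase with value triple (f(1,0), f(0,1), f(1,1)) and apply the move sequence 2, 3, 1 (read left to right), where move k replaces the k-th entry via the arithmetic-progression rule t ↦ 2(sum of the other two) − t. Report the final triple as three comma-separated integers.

start (2,4,2) = (f(1,0),f(0,1),f(1,1))
replace slot 2: 2·(2+2) − 4 = 4 → (2,4,2)
replace slot 3: 2·(2+4) − 2 = 10 → (2,4,10)
replace slot 1: 2·(4+10) − 2 = 26 → (26,4,10)

26,4,10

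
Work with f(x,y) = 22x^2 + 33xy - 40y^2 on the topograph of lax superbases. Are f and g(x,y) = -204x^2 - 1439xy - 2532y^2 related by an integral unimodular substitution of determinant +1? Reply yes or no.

D₁ = 4609, D₂ = 4609
river cycle of f (length 94): (-40, 47, 15), (15, 43, -46), (-46, 49, 12), (12, 47, -50), (-50, 53, 9), (9, 55, -44), (-44, 33, 20), (20, 47, -30), (-30, 13, 37), (37, 61, -6), … (84 more)
river cycle of g (length 94): (-40, 47, 15), (15, 43, -46), (-46, 49, 12), (12, 47, -50), (-50, 53, 9), (9, 55, -44), (-44, 33, 20), (20, 47, -30), (-30, 13, 37), (37, 61, -6), … (84 more)
cycles coincide ⇒ equivalent

yes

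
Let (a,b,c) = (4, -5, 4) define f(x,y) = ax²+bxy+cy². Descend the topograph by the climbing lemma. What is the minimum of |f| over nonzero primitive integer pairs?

translate: b→3 (≡-5 mod 8), so (4,-5,4)→(4,3,3)
flip: (4,3,3)→(3,-3,4)
translate: b→3 (≡-3 mod 6), so (3,-3,4)→(3,3,4)
reduced (well bottom): (3,3,4) with a≤c, −a<b≤a
well minimum = a = 3

3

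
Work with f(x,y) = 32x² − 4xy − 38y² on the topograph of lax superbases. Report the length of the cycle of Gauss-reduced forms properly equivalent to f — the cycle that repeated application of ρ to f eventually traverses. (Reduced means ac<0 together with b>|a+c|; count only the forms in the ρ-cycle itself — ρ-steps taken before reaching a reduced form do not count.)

D = 4880, ⌊√D⌋ = 69
descent: ρ → (-38,4,32)
descent: ρ → (32,60,-10)  [lands on river]
river: ρ → (-10,60,32)
river: ρ → (32,68,-2)
river: ρ → (-2,68,32)
ρ-cycle length = 4 (tail of 2 descent steps not counted)

4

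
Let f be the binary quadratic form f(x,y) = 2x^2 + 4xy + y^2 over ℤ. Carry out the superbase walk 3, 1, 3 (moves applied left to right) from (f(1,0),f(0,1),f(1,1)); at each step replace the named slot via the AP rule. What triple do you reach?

start (2,1,7) = (f(1,0),f(0,1),f(1,1))
replace slot 3: 2·(2+1) − 7 = -1 → (2,1,-1)
replace slot 1: 2·(1+(-1)) − 2 = -2 → (-2,1,-1)
replace slot 3: 2·((-2)+1) − (-1) = -1 → (-2,1,-1)

-2,1,-1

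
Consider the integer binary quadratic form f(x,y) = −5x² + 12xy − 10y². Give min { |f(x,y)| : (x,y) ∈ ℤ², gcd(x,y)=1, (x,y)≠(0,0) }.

translate: b→-2 (≡-12 mod 10), so (5,-12,10)→(5,-2,3)
flip: (5,-2,3)→(3,2,5)
reduced (well bottom): (3,2,5) with a≤c, −a<b≤a
well minimum |f| = |-3| = 3 (negative-definite)

3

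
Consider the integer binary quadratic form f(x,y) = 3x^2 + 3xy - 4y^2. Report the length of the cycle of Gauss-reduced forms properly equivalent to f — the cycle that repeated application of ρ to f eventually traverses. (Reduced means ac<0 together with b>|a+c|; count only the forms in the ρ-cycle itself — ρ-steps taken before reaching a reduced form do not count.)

D = 57, ⌊√D⌋ = 7
river: ρ → (-4,5,2)
river: ρ → (2,7,-1)
river: ρ → (-1,7,2)
river: ρ → (2,5,-4)
river: ρ → (-4,3,3)
river: ρ → (3,3,-4)
ρ-cycle length = 6 (tail of 0 descent steps not counted)

6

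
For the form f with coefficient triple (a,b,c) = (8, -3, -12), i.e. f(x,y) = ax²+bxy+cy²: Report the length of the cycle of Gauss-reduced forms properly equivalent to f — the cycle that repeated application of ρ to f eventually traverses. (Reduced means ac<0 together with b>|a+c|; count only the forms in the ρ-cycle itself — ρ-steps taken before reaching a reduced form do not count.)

D = 393, ⌊√D⌋ = 19
descent: ρ → (-12,3,8)
descent: ρ → (8,13,-7)  [lands on river]
river: ρ → (-7,15,6)
river: ρ → (6,9,-13)
river: ρ → (-13,17,2)
river: ρ → (2,19,-4)
river: ρ → (-4,13,14)
river: ρ → (14,15,-3)
river: ρ → (-3,15,14)
river: ρ → (14,13,-4)
river: ρ → (-4,19,2)
river: ρ → (2,17,-13)
river: ρ → (-13,9,6)
river: ρ → (6,15,-7)
river: ρ → (-7,13,8)
river: ρ → (8,19,-1)
river: ρ → (-1,19,8)
ρ-cycle length = 16 (tail of 2 descent steps not counted)

16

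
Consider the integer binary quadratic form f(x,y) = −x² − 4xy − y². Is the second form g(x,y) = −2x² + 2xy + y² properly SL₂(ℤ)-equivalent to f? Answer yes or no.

D₁ = 12, D₂ = 12
river cycle of f (length 2): (-1, 2, 2), (2, 2, -1)
river cycle of g (length 2): (1, 2, -2), (-2, 2, 1)
cycles differ ⇒ inequivalent

no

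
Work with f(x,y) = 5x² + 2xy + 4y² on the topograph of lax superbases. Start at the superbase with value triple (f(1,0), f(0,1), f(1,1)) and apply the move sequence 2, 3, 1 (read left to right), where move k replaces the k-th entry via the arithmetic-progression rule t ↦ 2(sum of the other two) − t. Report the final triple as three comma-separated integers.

start (5,4,11) = (f(1,0),f(0,1),f(1,1))
replace slot 2: 2·(5+11) − 4 = 28 → (5,28,11)
replace slot 3: 2·(5+28) − 11 = 55 → (5,28,55)
replace slot 1: 2·(28+55) − 5 = 161 → (161,28,55)

161,28,55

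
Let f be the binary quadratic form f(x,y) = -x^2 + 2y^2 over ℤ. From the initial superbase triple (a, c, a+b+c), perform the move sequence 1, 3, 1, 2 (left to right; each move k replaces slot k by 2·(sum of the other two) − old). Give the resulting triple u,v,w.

start (-1,2,1) = (f(1,0),f(0,1),f(1,1))
replace slot 1: 2·(2+1) − (-1) = 7 → (7,2,1)
replace slot 3: 2·(7+2) − 1 = 17 → (7,2,17)
replace slot 1: 2·(2+17) − 7 = 31 → (31,2,17)
replace slot 2: 2·(31+17) − 2 = 94 → (31,94,17)

31,94,17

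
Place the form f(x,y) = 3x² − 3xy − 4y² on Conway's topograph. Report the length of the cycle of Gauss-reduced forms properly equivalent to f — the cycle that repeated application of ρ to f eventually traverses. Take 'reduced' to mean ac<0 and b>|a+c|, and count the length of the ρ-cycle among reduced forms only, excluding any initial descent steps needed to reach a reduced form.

D = 57, ⌊√D⌋ = 7
descent: ρ → (-4,3,3)  [lands on river]
river: ρ → (3,3,-4)
river: ρ → (-4,5,2)
river: ρ → (2,7,-1)
river: ρ → (-1,7,2)
river: ρ → (2,5,-4)
ρ-cycle length = 6 (tail of 1 descent step not counted)

6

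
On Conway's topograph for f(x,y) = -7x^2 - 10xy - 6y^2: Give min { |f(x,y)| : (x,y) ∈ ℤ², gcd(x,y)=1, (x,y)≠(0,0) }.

translate: b→-4 (≡10 mod 14), so (7,10,6)→(7,-4,3)
flip: (7,-4,3)→(3,4,7)
translate: b→-2 (≡4 mod 6), so (3,4,7)→(3,-2,6)
reduced (well bottom): (3,-2,6) with a≤c, −a<b≤a
well minimum |f| = |-3| = 3 (negative-definite)

3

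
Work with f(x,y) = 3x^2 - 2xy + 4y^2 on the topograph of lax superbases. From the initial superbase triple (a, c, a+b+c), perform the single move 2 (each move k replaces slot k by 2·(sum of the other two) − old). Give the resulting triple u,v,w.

start (3,4,5) = (f(1,0),f(0,1),f(1,1))
replace slot 2: 2·(3+5) − 4 = 12 → (3,12,5)

3,12,5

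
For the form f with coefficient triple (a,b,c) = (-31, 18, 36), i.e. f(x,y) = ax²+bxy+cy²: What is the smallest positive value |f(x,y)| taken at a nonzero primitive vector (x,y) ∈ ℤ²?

river: ρ → (36,54,-13)
river: ρ → (-13,50,44)
river: ρ → (44,38,-19)
river: ρ → (-19,38,44)
river: ρ → (44,50,-13)
river: ρ → (-13,54,36)
river: ρ → (36,18,-31)
river: ρ → (-31,44,23)
river: ρ → (23,48,-27)
river: ρ → (-27,60,11)
river: ρ → (11,50,-52)
river: ρ → (-52,54,9)
river: ρ → (9,54,-52)
river: ρ → (-52,50,11)
river: ρ → (11,60,-27)
river: ρ → (-27,48,23)
river: ρ → (23,44,-31)
river: ρ → (-31,18,36)
closes: descent 0, river 18
min |a| on river = 9

9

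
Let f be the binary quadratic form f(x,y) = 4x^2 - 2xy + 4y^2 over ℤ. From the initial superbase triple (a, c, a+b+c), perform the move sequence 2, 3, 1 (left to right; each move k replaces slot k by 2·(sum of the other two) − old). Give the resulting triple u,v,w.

start (4,4,6) = (f(1,0),f(0,1),f(1,1))
replace slot 2: 2·(4+6) − 4 = 16 → (4,16,6)
replace slot 3: 2·(4+16) − 6 = 34 → (4,16,34)
replace slot 1: 2·(16+34) − 4 = 96 → (96,16,34)

96,16,34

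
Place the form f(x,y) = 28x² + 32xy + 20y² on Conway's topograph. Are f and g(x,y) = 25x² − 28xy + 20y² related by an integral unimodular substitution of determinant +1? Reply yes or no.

D₁ = -1216, D₂ = -1216
f: translate: b→-24 (≡32 mod 56), so (28,32,20)→(28,-24,16)
f: flip: (28,-24,16)→(16,24,28)
f: translate: b→-8 (≡24 mod 32), so (16,24,28)→(16,-8,20)
f: reduced (well bottom): (16,-8,20) with a≤c, −a<b≤a
g: translate: b→22 (≡-28 mod 50), so (25,-28,20)→(25,22,17)
g: flip: (25,22,17)→(17,-22,25)
g: translate: b→12 (≡-22 mod 34), so (17,-22,25)→(17,12,20)
g: reduced (well bottom): (17,12,20) with a≤c, −a<b≤a
reduced forms (16, -8, 20) vs (17, 12, 20) ⇒ inequivalent

no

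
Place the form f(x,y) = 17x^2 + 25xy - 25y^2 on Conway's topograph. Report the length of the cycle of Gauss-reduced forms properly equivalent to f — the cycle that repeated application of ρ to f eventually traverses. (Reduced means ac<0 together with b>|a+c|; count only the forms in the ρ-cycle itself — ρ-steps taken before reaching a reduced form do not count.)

D = 2325, ⌊√D⌋ = 48
river: ρ → (-25,25,17)
river: ρ → (17,43,-7)
river: ρ → (-7,41,23)
river: ρ → (23,5,-25)
river: ρ → (-25,45,3)
river: ρ → (3,45,-25)
river: ρ → (-25,5,23)
river: ρ → (23,41,-7)
river: ρ → (-7,43,17)
river: ρ → (17,25,-25)
ρ-cycle length = 10 (tail of 0 descent steps not counted)

10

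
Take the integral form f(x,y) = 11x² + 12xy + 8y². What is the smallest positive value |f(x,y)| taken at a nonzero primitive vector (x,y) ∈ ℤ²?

translate: b→-10 (≡12 mod 22), so (11,12,8)→(11,-10,7)
flip: (11,-10,7)→(7,10,11)
translate: b→-4 (≡10 mod 14), so (7,10,11)→(7,-4,8)
reduced (well bottom): (7,-4,8) with a≤c, −a<b≤a
well minimum = a = 7

7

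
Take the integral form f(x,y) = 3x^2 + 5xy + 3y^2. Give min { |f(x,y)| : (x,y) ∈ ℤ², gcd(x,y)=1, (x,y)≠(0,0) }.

translate: b→-1 (≡5 mod 6), so (3,5,3)→(3,-1,1)
flip: (3,-1,1)→(1,1,3)
reduced (well bottom): (1,1,3) with a≤c, −a<b≤a
well minimum = a = 1

1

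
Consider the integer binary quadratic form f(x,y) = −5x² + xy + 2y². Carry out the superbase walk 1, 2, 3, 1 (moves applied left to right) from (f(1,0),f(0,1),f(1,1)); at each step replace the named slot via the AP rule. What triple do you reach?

start (-5,2,-2) = (f(1,0),f(0,1),f(1,1))
replace slot 1: 2·(2+(-2)) − (-5) = 5 → (5,2,-2)
replace slot 2: 2·(5+(-2)) − 2 = 4 → (5,4,-2)
replace slot 3: 2·(5+4) − (-2) = 20 → (5,4,20)
replace slot 1: 2·(4+20) − 5 = 43 → (43,4,20)

43,4,20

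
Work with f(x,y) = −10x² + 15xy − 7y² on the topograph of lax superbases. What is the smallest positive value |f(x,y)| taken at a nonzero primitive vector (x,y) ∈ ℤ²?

translate: b→5 (≡-15 mod 20), so (10,-15,7)→(10,5,2)
flip: (10,5,2)→(2,-5,10)
translate: b→-1 (≡-5 mod 4), so (2,-5,10)→(2,-1,7)
reduced (well bottom): (2,-1,7) with a≤c, −a<b≤a
well minimum |f| = |-2| = 2 (negative-definite)

2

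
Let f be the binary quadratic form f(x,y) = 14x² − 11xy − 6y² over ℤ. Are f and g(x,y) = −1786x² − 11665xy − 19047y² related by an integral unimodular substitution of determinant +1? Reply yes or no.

D₁ = 457, D₂ = 457
river cycle of f (length 46): (-6, 11, 14), (14, 17, -3), (-3, 19, 8), (8, 13, -9), (-9, 5, 12), (12, 19, -2), (-2, 21, 2), (2, 19, -12), (-12, 5, 9), (9, 13, -8), … (36 more)
river cycle of g (length 46): (-6, 11, 14), (14, 17, -3), (-3, 19, 8), (8, 13, -9), (-9, 5, 12), (12, 19, -2), (-2, 21, 2), (2, 19, -12), (-12, 5, 9), (9, 13, -8), … (36 more)
cycles coincide ⇒ equivalent

yes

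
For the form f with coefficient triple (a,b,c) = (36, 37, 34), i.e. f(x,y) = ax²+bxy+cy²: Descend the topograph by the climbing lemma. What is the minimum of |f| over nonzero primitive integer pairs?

translate: b→-35 (≡37 mod 72), so (36,37,34)→(36,-35,33)
flip: (36,-35,33)→(33,35,36)
translate: b→-31 (≡35 mod 66), so (33,35,36)→(33,-31,34)
reduced (well bottom): (33,-31,34) with a≤c, −a<b≤a
well minimum = a = 33

33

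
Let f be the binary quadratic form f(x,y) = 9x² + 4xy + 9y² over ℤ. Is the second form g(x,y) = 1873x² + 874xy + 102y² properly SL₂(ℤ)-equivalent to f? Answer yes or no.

D₁ = -308, D₂ = -308
f: reduced (well bottom): (9,4,9) with a≤c, −a<b≤a
g: flip: (1873,874,102)→(102,-874,1873)
g: translate: b→-58 (≡-874 mod 204), so (102,-874,1873)→(102,-58,9)
g: flip: (102,-58,9)→(9,58,102)
g: translate: b→4 (≡58 mod 18), so (9,58,102)→(9,4,9)
g: reduced (well bottom): (9,4,9) with a≤c, −a<b≤a
reduced forms (9, 4, 9) vs (9, 4, 9) ⇒ equivalent

yes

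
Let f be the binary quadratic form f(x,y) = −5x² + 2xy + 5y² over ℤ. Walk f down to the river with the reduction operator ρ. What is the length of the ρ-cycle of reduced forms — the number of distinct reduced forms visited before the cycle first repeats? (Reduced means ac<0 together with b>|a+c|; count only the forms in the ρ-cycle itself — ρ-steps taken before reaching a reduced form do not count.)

D = 104, ⌊√D⌋ = 10
river: ρ → (5,8,-2)
river: ρ → (-2,8,5)
river: ρ → (5,2,-5)
river: ρ → (-5,8,2)
river: ρ → (2,8,-5)
river: ρ → (-5,2,5)
ρ-cycle length = 6 (tail of 0 descent steps not counted)

6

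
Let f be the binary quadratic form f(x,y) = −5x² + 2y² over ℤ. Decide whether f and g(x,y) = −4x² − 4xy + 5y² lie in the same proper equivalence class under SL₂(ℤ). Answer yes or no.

D₁ = 40, D₂ = 96
discriminants differ ⇒ not SL₂(ℤ)-equivalent

no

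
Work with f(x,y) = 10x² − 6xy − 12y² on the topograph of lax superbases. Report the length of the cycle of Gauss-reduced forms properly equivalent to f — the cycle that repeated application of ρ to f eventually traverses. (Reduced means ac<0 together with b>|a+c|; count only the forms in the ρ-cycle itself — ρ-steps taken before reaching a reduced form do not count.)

D = 516, ⌊√D⌋ = 22
descent: ρ → (-12,6,10)  [lands on river]
river: ρ → (10,14,-8)
river: ρ → (-8,18,6)
river: ρ → (6,18,-8)
river: ρ → (-8,14,10)
river: ρ → (10,6,-12)
river: ρ → (-12,18,4)
river: ρ → (4,22,-2)
river: ρ → (-2,22,4)
river: ρ → (4,18,-12)
ρ-cycle length = 10 (tail of 1 descent step not counted)

10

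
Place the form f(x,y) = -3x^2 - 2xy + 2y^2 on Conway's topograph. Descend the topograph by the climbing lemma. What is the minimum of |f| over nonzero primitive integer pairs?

descent: ρ → (2,2,-3)  [lands on river]
river: ρ → (-3,4,1)
river: ρ → (1,4,-3)
river: ρ → (-3,2,2)
closes: descent 1, river 4
min |a| on river = 1

1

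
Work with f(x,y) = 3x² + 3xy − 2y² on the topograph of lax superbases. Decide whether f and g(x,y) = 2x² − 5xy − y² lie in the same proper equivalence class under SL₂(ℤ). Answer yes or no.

D₁ = 33, D₂ = 33
river cycle of f (length 4): (-2, 5, 1), (1, 5, -2), (-2, 3, 3), (3, 3, -2)
river cycle of g (length 4): (-1, 5, 2), (2, 3, -3), (-3, 3, 2), (2, 5, -1)
cycles differ ⇒ inequivalent

no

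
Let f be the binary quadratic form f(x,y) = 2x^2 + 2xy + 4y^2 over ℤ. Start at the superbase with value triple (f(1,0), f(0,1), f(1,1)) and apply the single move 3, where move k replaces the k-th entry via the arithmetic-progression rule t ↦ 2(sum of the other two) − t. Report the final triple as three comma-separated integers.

start (2,4,8) = (f(1,0),f(0,1),f(1,1))
replace slot 3: 2·(2+4) − 8 = 4 → (2,4,4)

2,4,4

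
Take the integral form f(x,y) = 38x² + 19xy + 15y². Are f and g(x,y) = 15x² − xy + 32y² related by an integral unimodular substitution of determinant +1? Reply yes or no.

D₁ = -1919, D₂ = -1919
f: flip: (38,19,15)→(15,-19,38)
f: translate: b→11 (≡-19 mod 30), so (15,-19,38)→(15,11,34)
f: reduced (well bottom): (15,11,34) with a≤c, −a<b≤a
g: reduced (well bottom): (15,-1,32) with a≤c, −a<b≤a
reduced forms (15, 11, 34) vs (15, -1, 32) ⇒ inequivalent

no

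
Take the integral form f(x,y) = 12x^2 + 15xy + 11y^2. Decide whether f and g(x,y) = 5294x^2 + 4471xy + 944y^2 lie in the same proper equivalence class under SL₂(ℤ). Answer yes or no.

D₁ = -303, D₂ = -303
f: translate: b→-9 (≡15 mod 24), so (12,15,11)→(12,-9,8)
f: flip: (12,-9,8)→(8,9,12)
f: translate: b→-7 (≡9 mod 16), so (8,9,12)→(8,-7,11)
f: reduced (well bottom): (8,-7,11) with a≤c, −a<b≤a
g: flip: (5294,4471,944)→(944,-4471,5294)
g: translate: b→-695 (≡-4471 mod 1888), so (944,-4471,5294)→(944,-695,128)
g: flip: (944,-695,128)→(128,695,944)
g: translate: b→-73 (≡695 mod 256), so (128,695,944)→(128,-73,11)
g: flip: (128,-73,11)→(11,73,128)
g: translate: b→7 (≡73 mod 22), so (11,73,128)→(11,7,8)
g: flip: (11,7,8)→(8,-7,11)
g: reduced (well bottom): (8,-7,11) with a≤c, −a<b≤a
reduced forms (8, -7, 11) vs (8, -7, 11) ⇒ equivalent

yes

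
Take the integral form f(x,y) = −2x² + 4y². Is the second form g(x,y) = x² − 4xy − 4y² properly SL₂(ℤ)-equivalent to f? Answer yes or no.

D₁ = 32, D₂ = 32
river cycle of f (length 2): (-2, 4, 2), (2, 4, -2)
river cycle of g (length 2): (-4, 4, 1), (1, 4, -4)
cycles differ ⇒ inequivalent

no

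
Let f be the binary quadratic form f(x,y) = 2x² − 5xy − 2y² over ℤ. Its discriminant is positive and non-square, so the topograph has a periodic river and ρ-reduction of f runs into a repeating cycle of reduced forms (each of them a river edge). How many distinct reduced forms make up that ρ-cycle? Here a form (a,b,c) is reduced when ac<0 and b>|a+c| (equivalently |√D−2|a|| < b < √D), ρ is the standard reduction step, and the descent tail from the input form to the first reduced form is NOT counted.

D = 41, ⌊√D⌋ = 6
descent: ρ → (-2,5,2)  [lands on river]
river: ρ → (2,3,-4)
river: ρ → (-4,5,1)
river: ρ → (1,5,-4)
river: ρ → (-4,3,2)
river: ρ → (2,5,-2)
river: ρ → (-2,3,4)
river: ρ → (4,5,-1)
river: ρ → (-1,5,4)
river: ρ → (4,3,-2)
ρ-cycle length = 10 (tail of 1 descent step not counted)

10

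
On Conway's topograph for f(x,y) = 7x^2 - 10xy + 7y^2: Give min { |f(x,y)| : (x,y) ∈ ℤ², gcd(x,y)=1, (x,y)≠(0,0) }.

translate: b→4 (≡-10 mod 14), so (7,-10,7)→(7,4,4)
flip: (7,4,4)→(4,-4,7)
translate: b→4 (≡-4 mod 8), so (4,-4,7)→(4,4,7)
reduced (well bottom): (4,4,7) with a≤c, −a<b≤a
well minimum = a = 4

4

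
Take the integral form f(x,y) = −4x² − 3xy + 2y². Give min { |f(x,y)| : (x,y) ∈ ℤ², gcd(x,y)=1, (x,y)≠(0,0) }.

descent: ρ → (2,3,-4)  [lands on river]
river: ρ → (-4,5,1)
river: ρ → (1,5,-4)
river: ρ → (-4,3,2)
river: ρ → (2,5,-2)
river: ρ → (-2,3,4)
river: ρ → (4,5,-1)
river: ρ → (-1,5,4)
river: ρ → (4,3,-2)
river: ρ → (-2,5,2)
closes: descent 1, river 10
min |a| on river = 1

1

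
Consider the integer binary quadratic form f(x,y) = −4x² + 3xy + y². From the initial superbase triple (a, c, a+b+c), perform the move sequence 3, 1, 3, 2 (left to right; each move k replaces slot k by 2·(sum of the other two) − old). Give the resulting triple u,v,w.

start (-4,1,0) = (f(1,0),f(0,1),f(1,1))
replace slot 3: 2·((-4)+1) − 0 = -6 → (-4,1,-6)
replace slot 1: 2·(1+(-6)) − (-4) = -6 → (-6,1,-6)
replace slot 3: 2·((-6)+1) − (-6) = -4 → (-6,1,-4)
replace slot 2: 2·((-6)+(-4)) − 1 = -21 → (-6,-21,-4)

-6,-21,-4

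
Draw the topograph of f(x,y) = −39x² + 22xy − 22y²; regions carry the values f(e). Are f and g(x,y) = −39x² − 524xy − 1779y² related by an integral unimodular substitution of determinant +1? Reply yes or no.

D₁ = -2948, D₂ = -2948
f is negative-definite; reduce −f:
−f: flip: (39,-22,22)→(22,22,39)
−f: reduced (well bottom): (22,22,39) with a≤c, −a<b≤a
flip sign back: reduced form of f is (-22,-22,-39)
g is negative-definite; reduce −g:
−g: translate: b→-22 (≡524 mod 78), so (39,524,1779)→(39,-22,22)
−g: flip: (39,-22,22)→(22,22,39)
−g: reduced (well bottom): (22,22,39) with a≤c, −a<b≤a
flip sign back: reduced form of g is (-22,-22,-39)
reduced forms (-22, -22, -39) vs (-22, -22, -39) ⇒ equivalent

yes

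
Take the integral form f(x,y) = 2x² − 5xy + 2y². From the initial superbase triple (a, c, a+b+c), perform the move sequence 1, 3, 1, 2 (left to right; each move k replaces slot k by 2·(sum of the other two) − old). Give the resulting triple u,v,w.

start (2,2,-1) = (f(1,0),f(0,1),f(1,1))
replace slot 1: 2·(2+(-1)) − 2 = 0 → (0,2,-1)
replace slot 3: 2·(0+2) − (-1) = 5 → (0,2,5)
replace slot 1: 2·(2+5) − 0 = 14 → (14,2,5)
replace slot 2: 2·(14+5) − 2 = 36 → (14,36,5)

14,36,5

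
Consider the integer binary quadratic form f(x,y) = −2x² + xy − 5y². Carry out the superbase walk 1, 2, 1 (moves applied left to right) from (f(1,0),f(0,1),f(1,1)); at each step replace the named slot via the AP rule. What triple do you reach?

start (-2,-5,-6) = (f(1,0),f(0,1),f(1,1))
replace slot 1: 2·((-5)+(-6)) − (-2) = -20 → (-20,-5,-6)
replace slot 2: 2·((-20)+(-6)) − (-5) = -47 → (-20,-47,-6)
replace slot 1: 2·((-47)+(-6)) − (-20) = -86 → (-86,-47,-6)

-86,-47,-6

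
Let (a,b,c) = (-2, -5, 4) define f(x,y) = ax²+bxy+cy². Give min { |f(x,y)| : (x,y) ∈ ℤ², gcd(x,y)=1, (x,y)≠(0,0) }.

descent: ρ → (4,5,-2)  [lands on river]
river: ρ → (-2,7,1)
river: ρ → (1,7,-2)
river: ρ → (-2,5,4)
river: ρ → (4,3,-3)
river: ρ → (-3,3,4)
closes: descent 1, river 6
min |a| on river = 1

1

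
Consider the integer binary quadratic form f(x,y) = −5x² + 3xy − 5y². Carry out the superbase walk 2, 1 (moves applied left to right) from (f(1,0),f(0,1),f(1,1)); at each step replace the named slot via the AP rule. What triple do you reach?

start (-5,-5,-7) = (f(1,0),f(0,1),f(1,1))
replace slot 2: 2·((-5)+(-7)) − (-5) = -19 → (-5,-19,-7)
replace slot 1: 2·((-19)+(-7)) − (-5) = -47 → (-47,-19,-7)

-47,-19,-7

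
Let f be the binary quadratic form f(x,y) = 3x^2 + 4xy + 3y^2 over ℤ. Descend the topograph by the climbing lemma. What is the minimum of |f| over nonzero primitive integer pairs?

translate: b→-2 (≡4 mod 6), so (3,4,3)→(3,-2,2)
flip: (3,-2,2)→(2,2,3)
reduced (well bottom): (2,2,3) with a≤c, −a<b≤a
well minimum = a = 2

2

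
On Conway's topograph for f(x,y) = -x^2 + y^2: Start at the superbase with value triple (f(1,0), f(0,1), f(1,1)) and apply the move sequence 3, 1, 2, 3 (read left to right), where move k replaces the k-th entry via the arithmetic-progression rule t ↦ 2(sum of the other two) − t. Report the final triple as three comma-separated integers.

start (-1,1,0) = (f(1,0),f(0,1),f(1,1))
replace slot 3: 2·((-1)+1) − 0 = 0 → (-1,1,0)
replace slot 1: 2·(1+0) − (-1) = 3 → (3,1,0)
replace slot 2: 2·(3+0) − 1 = 5 → (3,5,0)
replace slot 3: 2·(3+5) − 0 = 16 → (3,5,16)

3,5,16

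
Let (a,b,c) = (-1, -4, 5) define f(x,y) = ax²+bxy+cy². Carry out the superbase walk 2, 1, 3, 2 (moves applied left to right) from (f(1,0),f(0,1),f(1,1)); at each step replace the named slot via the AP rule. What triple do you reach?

start (-1,5,0) = (f(1,0),f(0,1),f(1,1))
replace slot 2: 2·((-1)+0) − 5 = -7 → (-1,-7,0)
replace slot 1: 2·((-7)+0) − (-1) = -13 → (-13,-7,0)
replace slot 3: 2·((-13)+(-7)) − 0 = -40 → (-13,-7,-40)
replace slot 2: 2·((-13)+(-40)) − (-7) = -99 → (-13,-99,-40)

-13,-99,-40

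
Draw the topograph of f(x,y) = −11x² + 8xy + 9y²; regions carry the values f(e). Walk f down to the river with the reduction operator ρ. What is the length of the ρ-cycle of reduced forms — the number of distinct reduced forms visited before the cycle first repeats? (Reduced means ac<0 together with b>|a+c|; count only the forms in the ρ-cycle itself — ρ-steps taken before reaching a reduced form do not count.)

D = 460, ⌊√D⌋ = 21
river: ρ → (9,10,-10)
river: ρ → (-10,10,9)
river: ρ → (9,8,-11)
river: ρ → (-11,14,6)
river: ρ → (6,10,-15)
river: ρ → (-15,20,1)
river: ρ → (1,20,-15)
river: ρ → (-15,10,6)
river: ρ → (6,14,-11)
river: ρ → (-11,8,9)
ρ-cycle length = 10 (tail of 0 descent steps not counted)

10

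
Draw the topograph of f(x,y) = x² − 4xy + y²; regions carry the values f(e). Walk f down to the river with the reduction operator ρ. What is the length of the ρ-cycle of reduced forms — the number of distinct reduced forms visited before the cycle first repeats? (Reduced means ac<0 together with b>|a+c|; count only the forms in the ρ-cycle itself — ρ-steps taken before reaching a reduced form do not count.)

D = 12, ⌊√D⌋ = 3
descent: ρ → (1,2,-2)  [lands on river]
river: ρ → (-2,2,1)
ρ-cycle length = 2 (tail of 1 descent step not counted)

2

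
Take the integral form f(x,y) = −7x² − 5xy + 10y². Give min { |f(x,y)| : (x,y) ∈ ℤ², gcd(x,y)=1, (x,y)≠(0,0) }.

descent: ρ → (10,5,-7)  [lands on river]
river: ρ → (-7,9,8)
river: ρ → (8,7,-8)
river: ρ → (-8,9,7)
river: ρ → (7,5,-10)
river: ρ → (-10,15,2)
river: ρ → (2,17,-2)
river: ρ → (-2,15,10)
closes: descent 1, river 8
min |a| on river = 2

2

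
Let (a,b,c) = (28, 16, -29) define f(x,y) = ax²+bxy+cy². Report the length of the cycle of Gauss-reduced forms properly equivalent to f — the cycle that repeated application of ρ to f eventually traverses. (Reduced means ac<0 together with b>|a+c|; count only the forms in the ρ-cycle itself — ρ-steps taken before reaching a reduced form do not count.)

D = 3504, ⌊√D⌋ = 59
river: ρ → (-29,42,15)
river: ρ → (15,48,-20)
river: ρ → (-20,32,31)
river: ρ → (31,30,-21)
river: ρ → (-21,54,7)
river: ρ → (7,58,-5)
river: ρ → (-5,52,40)
river: ρ → (40,28,-17)
river: ρ → (-17,40,28)
river: ρ → (28,16,-29)
ρ-cycle length = 10 (tail of 0 descent steps not counted)

10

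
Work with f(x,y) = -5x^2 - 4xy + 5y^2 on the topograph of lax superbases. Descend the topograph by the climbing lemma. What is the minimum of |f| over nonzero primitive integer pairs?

descent: ρ → (5,4,-5)  [lands on river]
river: ρ → (-5,6,4)
river: ρ → (4,10,-1)
river: ρ → (-1,10,4)
river: ρ → (4,6,-5)
river: ρ → (-5,4,5)
river: ρ → (5,6,-4)
river: ρ → (-4,10,1)
river: ρ → (1,10,-4)
river: ρ → (-4,6,5)
closes: descent 1, river 10
min |a| on river = 1

1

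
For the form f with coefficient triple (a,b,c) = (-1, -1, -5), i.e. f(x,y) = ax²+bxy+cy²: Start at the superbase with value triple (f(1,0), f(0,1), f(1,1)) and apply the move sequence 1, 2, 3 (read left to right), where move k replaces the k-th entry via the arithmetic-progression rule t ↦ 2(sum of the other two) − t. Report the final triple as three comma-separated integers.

start (-1,-5,-7) = (f(1,0),f(0,1),f(1,1))
replace slot 1: 2·((-5)+(-7)) − (-1) = -23 → (-23,-5,-7)
replace slot 2: 2·((-23)+(-7)) − (-5) = -55 → (-23,-55,-7)
replace slot 3: 2·((-23)+(-55)) − (-7) = -149 → (-23,-55,-149)

-23,-55,-149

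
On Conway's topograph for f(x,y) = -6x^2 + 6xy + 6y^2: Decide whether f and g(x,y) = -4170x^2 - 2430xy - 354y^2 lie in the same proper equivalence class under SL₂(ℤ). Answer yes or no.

D₁ = 180, D₂ = 180
river cycle of f (length 2): (6, 6, -6), (-6, 6, 6)
river cycle of g (length 2): (-6, 6, 6), (6, 6, -6)
cycles coincide ⇒ equivalent

yes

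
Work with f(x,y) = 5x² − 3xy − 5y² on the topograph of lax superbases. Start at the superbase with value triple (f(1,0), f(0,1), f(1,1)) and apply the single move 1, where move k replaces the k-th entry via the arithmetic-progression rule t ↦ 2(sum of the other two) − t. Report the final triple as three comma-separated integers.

start (5,-5,-3) = (f(1,0),f(0,1),f(1,1))
replace slot 1: 2·((-5)+(-3)) − 5 = -21 → (-21,-5,-3)

-21,-5,-3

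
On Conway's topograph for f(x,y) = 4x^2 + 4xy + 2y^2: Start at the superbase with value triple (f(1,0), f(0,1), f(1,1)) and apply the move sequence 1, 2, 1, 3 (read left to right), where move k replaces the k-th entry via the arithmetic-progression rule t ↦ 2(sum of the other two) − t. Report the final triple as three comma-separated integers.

start (4,2,10) = (f(1,0),f(0,1),f(1,1))
replace slot 1: 2·(2+10) − 4 = 20 → (20,2,10)
replace slot 2: 2·(20+10) − 2 = 58 → (20,58,10)
replace slot 1: 2·(58+10) − 20 = 116 → (116,58,10)
replace slot 3: 2·(116+58) − 10 = 338 → (116,58,338)

116,58,338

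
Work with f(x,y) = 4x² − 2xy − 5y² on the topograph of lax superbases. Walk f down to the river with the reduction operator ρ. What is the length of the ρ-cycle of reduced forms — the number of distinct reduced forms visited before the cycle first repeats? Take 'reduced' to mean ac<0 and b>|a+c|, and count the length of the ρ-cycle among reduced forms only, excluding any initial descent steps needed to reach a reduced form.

D = 84, ⌊√D⌋ = 9
descent: ρ → (-5,2,4)  [lands on river]
river: ρ → (4,6,-3)
river: ρ → (-3,6,4)
river: ρ → (4,2,-5)
river: ρ → (-5,8,1)
river: ρ → (1,8,-5)
ρ-cycle length = 6 (tail of 1 descent step not counted)

6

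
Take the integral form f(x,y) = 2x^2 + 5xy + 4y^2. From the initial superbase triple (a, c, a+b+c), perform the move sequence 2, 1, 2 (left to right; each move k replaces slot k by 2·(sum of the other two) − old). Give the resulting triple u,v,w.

start (2,4,11) = (f(1,0),f(0,1),f(1,1))
replace slot 2: 2·(2+11) − 4 = 22 → (2,22,11)
replace slot 1: 2·(22+11) − 2 = 64 → (64,22,11)
replace slot 2: 2·(64+11) − 22 = 128 → (64,128,11)

64,128,11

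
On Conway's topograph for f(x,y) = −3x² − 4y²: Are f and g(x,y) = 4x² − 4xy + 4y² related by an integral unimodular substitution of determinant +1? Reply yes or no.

D₁ = -48, D₂ = -48
f is negative-definite; reduce −f:
−f: reduced (well bottom): (3,0,4) with a≤c, −a<b≤a
flip sign back: reduced form of f is (-3,0,-4)
g: translate: b→4 (≡-4 mod 8), so (4,-4,4)→(4,4,4)
g: reduced (well bottom): (4,4,4) with a≤c, −a<b≤a
reduced forms (-3, 0, -4) vs (4, 4, 4) ⇒ inequivalent

no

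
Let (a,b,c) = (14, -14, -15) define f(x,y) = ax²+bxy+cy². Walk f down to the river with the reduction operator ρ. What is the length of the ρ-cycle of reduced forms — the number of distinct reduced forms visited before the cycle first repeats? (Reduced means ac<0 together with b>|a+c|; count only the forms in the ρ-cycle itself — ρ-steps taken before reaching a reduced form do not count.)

D = 1036, ⌊√D⌋ = 32
descent: ρ → (-15,14,14)  [lands on river]
river: ρ → (14,14,-15)
river: ρ → (-15,16,13)
river: ρ → (13,10,-18)
river: ρ → (-18,26,5)
river: ρ → (5,24,-23)
river: ρ → (-23,22,6)
river: ρ → (6,26,-15)
river: ρ → (-15,4,17)
river: ρ → (17,30,-2)
river: ρ → (-2,30,17)
river: ρ → (17,4,-15)
river: ρ → (-15,26,6)
river: ρ → (6,22,-23)
river: ρ → (-23,24,5)
river: ρ → (5,26,-18)
river: ρ → (-18,10,13)
river: ρ → (13,16,-15)
ρ-cycle length = 18 (tail of 1 descent step not counted)

18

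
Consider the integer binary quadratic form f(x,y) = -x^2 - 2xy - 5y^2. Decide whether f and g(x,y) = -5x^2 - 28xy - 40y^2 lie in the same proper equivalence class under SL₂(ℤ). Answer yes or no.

D₁ = -16, D₂ = -16
f is negative-definite; reduce −f:
−f: translate: b→0 (≡2 mod 2), so (1,2,5)→(1,0,4)
−f: reduced (well bottom): (1,0,4) with a≤c, −a<b≤a
flip sign back: reduced form of f is (-1,0,-4)
g is negative-definite; reduce −g:
−g: translate: b→-2 (≡28 mod 10), so (5,28,40)→(5,-2,1)
−g: flip: (5,-2,1)→(1,2,5)
−g: translate: b→0 (≡2 mod 2), so (1,2,5)→(1,0,4)
−g: reduced (well bottom): (1,0,4) with a≤c, −a<b≤a
flip sign back: reduced form of g is (-1,0,-4)
reduced forms (-1, 0, -4) vs (-1, 0, -4) ⇒ equivalent

yes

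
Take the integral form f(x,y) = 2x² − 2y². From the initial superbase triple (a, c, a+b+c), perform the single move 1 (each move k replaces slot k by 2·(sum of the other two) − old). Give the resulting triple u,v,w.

start (2,-2,0) = (f(1,0),f(0,1),f(1,1))
replace slot 1: 2·((-2)+0) − 2 = -6 → (-6,-2,0)

-6,-2,0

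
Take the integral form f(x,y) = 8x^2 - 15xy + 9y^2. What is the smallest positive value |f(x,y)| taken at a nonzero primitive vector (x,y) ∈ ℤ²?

translate: b→1 (≡-15 mod 16), so (8,-15,9)→(8,1,2)
flip: (8,1,2)→(2,-1,8)
reduced (well bottom): (2,-1,8) with a≤c, −a<b≤a
well minimum = a = 2

2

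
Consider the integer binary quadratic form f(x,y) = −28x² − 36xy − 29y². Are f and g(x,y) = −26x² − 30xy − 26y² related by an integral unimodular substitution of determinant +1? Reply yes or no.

D₁ = -1952, D₂ = -1804
discriminants differ ⇒ not SL₂(ℤ)-equivalent

no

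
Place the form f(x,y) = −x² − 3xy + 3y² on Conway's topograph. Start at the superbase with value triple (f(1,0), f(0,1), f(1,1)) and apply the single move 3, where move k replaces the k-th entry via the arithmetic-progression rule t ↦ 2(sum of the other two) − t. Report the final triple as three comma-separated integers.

start (-1,3,-1) = (f(1,0),f(0,1),f(1,1))
replace slot 3: 2·((-1)+3) − (-1) = 5 → (-1,3,5)

-1,3,5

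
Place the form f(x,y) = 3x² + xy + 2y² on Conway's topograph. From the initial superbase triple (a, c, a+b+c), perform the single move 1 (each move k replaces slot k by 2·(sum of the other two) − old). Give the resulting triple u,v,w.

start (3,2,6) = (f(1,0),f(0,1),f(1,1))
replace slot 1: 2·(2+6) − 3 = 13 → (13,2,6)

13,2,6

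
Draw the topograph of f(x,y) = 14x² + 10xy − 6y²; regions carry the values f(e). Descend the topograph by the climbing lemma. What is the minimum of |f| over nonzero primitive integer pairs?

river: ρ → (-6,14,10)
river: ρ → (10,6,-10)
river: ρ → (-10,14,6)
river: ρ → (6,10,-14)
river: ρ → (-14,18,2)
river: ρ → (2,18,-14)
river: ρ → (-14,10,6)
river: ρ → (6,14,-10)
river: ρ → (-10,6,10)
river: ρ → (10,14,-6)
river: ρ → (-6,10,14)
river: ρ → (14,18,-2)
river: ρ → (-2,18,14)
river: ρ → (14,10,-6)
closes: descent 0, river 14
min |a| on river = 2

2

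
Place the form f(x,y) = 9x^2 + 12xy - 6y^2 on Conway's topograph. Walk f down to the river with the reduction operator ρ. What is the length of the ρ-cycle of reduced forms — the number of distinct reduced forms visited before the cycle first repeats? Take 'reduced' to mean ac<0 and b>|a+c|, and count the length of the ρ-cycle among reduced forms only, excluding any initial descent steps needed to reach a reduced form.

D = 360, ⌊√D⌋ = 18
river: ρ → (-6,12,9)
river: ρ → (9,6,-9)
river: ρ → (-9,12,6)
river: ρ → (6,12,-9)
river: ρ → (-9,6,9)
river: ρ → (9,12,-6)
ρ-cycle length = 6 (tail of 0 descent steps not counted)

6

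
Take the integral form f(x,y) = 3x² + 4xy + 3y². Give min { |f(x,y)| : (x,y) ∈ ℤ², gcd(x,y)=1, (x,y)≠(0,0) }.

translate: b→-2 (≡4 mod 6), so (3,4,3)→(3,-2,2)
flip: (3,-2,2)→(2,2,3)
reduced (well bottom): (2,2,3) with a≤c, −a<b≤a
well minimum = a = 2

2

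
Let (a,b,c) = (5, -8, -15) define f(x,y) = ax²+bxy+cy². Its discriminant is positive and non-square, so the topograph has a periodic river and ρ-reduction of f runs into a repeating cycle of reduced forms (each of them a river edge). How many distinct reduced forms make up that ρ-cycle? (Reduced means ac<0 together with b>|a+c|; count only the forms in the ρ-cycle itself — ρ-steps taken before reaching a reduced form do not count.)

D = 364, ⌊√D⌋ = 19
descent: ρ → (-15,8,5)
descent: ρ → (5,12,-11)  [lands on river]
river: ρ → (-11,10,6)
river: ρ → (6,14,-7)
river: ρ → (-7,14,6)
river: ρ → (6,10,-11)
river: ρ → (-11,12,5)
river: ρ → (5,18,-2)
river: ρ → (-2,18,5)
ρ-cycle length = 8 (tail of 2 descent steps not counted)

8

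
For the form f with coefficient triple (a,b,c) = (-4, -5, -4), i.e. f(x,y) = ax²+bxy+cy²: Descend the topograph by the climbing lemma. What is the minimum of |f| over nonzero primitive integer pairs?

translate: b→-3 (≡5 mod 8), so (4,5,4)→(4,-3,3)
flip: (4,-3,3)→(3,3,4)
reduced (well bottom): (3,3,4) with a≤c, −a<b≤a
well minimum |f| = |-3| = 3 (negative-definite)

3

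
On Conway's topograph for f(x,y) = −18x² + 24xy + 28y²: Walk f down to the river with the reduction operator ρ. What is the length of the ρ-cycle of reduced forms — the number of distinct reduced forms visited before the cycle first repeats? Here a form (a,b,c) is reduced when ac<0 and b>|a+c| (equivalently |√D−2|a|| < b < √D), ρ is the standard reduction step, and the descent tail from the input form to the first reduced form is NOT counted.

D = 2592, ⌊√D⌋ = 50
river: ρ → (28,32,-14)
river: ρ → (-14,24,36)
river: ρ → (36,48,-2)
river: ρ → (-2,48,36)
river: ρ → (36,24,-14)
river: ρ → (-14,32,28)
river: ρ → (28,24,-18)
river: ρ → (-18,48,4)
river: ρ → (4,48,-18)
river: ρ → (-18,24,28)
ρ-cycle length = 10 (tail of 0 descent steps not counted)

10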